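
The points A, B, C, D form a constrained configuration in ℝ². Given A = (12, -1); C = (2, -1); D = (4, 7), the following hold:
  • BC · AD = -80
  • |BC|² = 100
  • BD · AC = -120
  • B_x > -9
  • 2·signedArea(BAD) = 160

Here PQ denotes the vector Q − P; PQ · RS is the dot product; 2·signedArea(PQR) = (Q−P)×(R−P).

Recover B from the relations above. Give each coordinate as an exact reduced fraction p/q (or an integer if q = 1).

B = (-8, -1)

1. B_x = -8  [2·signedArea(BAD) = 160 ∩ BC · AD = -80]
2. B_y = -1  [2·signedArea(BAD) = 160 ∩ BC · AD = -80]
   → B = (-8, -1)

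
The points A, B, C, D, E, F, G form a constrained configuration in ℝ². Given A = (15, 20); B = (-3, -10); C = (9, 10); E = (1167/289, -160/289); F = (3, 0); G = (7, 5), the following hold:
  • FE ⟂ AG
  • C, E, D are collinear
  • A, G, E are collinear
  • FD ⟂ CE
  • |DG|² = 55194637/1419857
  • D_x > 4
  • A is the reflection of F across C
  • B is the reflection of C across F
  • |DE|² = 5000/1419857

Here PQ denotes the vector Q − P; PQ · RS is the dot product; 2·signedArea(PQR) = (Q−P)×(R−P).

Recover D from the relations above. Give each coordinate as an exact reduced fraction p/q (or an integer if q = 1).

1. D_x = 5769321/1419857  [C, E, D are collinear ∩ FD ⟂ CE]
2. D_y = -709830/1419857  [C, E, D are collinear ∩ FD ⟂ CE]
   → D = (5769321/1419857, -709830/1419857)

D = (5769321/1419857, -709830/1419857)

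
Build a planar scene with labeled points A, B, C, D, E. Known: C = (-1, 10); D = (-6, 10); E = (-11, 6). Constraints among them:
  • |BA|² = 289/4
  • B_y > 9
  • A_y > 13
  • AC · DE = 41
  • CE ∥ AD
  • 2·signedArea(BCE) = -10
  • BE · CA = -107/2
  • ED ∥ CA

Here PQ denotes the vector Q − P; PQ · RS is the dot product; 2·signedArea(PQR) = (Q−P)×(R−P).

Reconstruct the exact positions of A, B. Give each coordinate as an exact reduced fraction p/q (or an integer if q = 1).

1. A_x = 4  [CE ∥ AD ∩ ED ∥ CA]
2. A_y = 14  [CE ∥ AD ∩ ED ∥ CA]
   → A = (4, 14)
3. B_x = -7/2  [2·signedArea(BCE) = -10 ∩ BE · CA = -107/2]
4. B_y = 10  [2·signedArea(BCE) = -10 ∩ BE · CA = -107/2]
   → B = (-7/2, 10)

A = (4, 14)
B = (-7/2, 10)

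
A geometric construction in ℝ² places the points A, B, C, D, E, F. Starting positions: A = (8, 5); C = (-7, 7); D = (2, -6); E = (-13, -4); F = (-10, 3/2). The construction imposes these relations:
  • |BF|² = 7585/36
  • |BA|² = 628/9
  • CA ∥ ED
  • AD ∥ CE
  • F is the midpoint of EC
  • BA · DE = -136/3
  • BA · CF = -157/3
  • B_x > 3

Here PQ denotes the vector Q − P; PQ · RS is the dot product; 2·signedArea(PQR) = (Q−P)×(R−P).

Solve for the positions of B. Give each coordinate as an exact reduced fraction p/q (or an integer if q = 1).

B = (4, -7/3)

1. B_x = 4  [BA · CF = -157/3 ∩ BA · DE = -136/3]
2. B_y = -7/3  [BA · CF = -157/3 ∩ BA · DE = -136/3]
   → B = (4, -7/3)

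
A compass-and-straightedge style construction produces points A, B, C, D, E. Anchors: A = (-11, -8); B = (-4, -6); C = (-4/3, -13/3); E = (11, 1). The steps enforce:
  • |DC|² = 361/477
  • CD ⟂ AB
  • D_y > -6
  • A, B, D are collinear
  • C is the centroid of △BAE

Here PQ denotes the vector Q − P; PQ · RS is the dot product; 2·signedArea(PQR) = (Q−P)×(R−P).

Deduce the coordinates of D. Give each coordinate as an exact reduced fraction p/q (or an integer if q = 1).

1. D_x = -58/53  [A, B, D are collinear ∩ CD ⟂ AB]
2. D_y = -274/53  [A, B, D are collinear ∩ CD ⟂ AB]
   → D = (-58/53, -274/53)

D = (-58/53, -274/53)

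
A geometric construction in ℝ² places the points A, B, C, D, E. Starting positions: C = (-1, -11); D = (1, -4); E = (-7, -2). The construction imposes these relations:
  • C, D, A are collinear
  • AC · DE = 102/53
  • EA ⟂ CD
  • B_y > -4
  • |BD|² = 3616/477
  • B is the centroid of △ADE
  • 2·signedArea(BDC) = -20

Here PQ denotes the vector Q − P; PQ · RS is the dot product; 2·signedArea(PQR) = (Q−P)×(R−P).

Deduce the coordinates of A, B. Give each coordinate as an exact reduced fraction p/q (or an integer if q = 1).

A = (49/53, -226/53)
B = (-269/159, -544/159)

1. A_x = 49/53  [C, D, A are collinear ∩ EA ⟂ CD]
2. A_y = -226/53  [C, D, A are collinear ∩ EA ⟂ CD]
   → A = (49/53, -226/53)
3. B_x = -269/159  [B is the centroid of △ADE]
4. B_y = -544/159  [B is the centroid of △ADE]
   → B = (-269/159, -544/159)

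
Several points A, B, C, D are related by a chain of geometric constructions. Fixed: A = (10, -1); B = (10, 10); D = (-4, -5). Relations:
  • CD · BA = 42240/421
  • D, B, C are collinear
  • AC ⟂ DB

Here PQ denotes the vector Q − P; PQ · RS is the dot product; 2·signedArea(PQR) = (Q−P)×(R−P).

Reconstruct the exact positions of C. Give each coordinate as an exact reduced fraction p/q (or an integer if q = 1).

C = (1900/421, 1735/421)

1. C_x = 1900/421  [D, B, C are collinear ∩ AC ⟂ DB]
2. C_y = 1735/421  [D, B, C are collinear ∩ AC ⟂ DB]
   → C = (1900/421, 1735/421)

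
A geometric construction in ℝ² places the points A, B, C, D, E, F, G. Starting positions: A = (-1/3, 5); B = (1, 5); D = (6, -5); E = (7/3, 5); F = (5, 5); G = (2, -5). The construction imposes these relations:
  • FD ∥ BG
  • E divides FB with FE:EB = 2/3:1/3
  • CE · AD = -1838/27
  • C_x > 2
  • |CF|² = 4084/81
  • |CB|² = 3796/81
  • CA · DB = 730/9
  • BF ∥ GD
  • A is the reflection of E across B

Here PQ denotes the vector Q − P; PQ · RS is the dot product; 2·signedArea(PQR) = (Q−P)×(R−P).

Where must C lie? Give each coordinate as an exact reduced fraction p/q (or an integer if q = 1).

1. C_x = 23/9  [CE · AD = -1838/27 ∩ CA · DB = 730/9]
2. C_y = -5/3  [CE · AD = -1838/27 ∩ CA · DB = 730/9]
   → C = (23/9, -5/3)

C = (23/9, -5/3)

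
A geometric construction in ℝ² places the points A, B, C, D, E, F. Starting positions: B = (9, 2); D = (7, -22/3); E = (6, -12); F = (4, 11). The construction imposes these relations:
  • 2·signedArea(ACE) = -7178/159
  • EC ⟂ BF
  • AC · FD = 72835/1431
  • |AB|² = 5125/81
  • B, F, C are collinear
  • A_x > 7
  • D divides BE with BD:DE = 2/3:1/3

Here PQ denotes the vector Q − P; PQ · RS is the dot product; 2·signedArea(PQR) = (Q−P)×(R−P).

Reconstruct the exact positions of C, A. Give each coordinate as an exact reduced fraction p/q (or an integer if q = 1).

1. C_x = 1509/106  [B, F, C are collinear ∩ EC ⟂ BF]
2. C_y = -787/106  [B, F, C are collinear ∩ EC ⟂ BF]
   → C = (1509/106, -787/106)
3. A_x = 22/3  [2·signedArea(ACE) = -7178/159 ∩ AC · FD = 72835/1431]
4. A_y = -52/9  [2·signedArea(ACE) = -7178/159 ∩ AC · FD = 72835/1431]
   → A = (22/3, -52/9)

A = (22/3, -52/9)
C = (1509/106, -787/106)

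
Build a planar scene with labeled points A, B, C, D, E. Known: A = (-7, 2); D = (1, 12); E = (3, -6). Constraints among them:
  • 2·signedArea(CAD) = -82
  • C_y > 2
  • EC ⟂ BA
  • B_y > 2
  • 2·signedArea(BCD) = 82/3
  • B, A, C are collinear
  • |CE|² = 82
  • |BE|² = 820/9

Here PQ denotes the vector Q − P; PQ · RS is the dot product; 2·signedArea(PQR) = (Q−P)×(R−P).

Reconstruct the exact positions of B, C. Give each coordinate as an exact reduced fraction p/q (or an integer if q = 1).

B = (-1, 8/3)
C = (2, 3)

1. C_x = 2  [line -10·x + 8·y + -4 = 0 ∩ |CE|² = 82]
2. C_y = 3  [line -10·x + 8·y + -4 = 0 ∩ |CE|² = 82]
   → C = (2, 3)
3. B_x = -1  [2·signedArea(BCD) = 82/3 ∩ B, A, C are collinear]
4. B_y = 8/3  [2·signedArea(BCD) = 82/3 ∩ B, A, C are collinear]
   → B = (-1, 8/3)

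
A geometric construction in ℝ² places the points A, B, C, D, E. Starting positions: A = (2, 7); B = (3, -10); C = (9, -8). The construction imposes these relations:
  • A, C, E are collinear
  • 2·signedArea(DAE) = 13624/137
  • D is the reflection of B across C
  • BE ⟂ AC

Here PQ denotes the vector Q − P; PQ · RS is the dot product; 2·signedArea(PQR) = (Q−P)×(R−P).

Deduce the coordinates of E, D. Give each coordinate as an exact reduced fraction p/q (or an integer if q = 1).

1. E_x = 1191/137  [A, C, E are collinear ∩ BE ⟂ AC]
2. E_y = -1006/137  [A, C, E are collinear ∩ BE ⟂ AC]
   → E = (1191/137, -1006/137)
3. D_x = 15  [D is the reflection of B across C]
4. D_y = -6  [D is the reflection of B across C]
   → D = (15, -6)

D = (15, -6)
E = (1191/137, -1006/137)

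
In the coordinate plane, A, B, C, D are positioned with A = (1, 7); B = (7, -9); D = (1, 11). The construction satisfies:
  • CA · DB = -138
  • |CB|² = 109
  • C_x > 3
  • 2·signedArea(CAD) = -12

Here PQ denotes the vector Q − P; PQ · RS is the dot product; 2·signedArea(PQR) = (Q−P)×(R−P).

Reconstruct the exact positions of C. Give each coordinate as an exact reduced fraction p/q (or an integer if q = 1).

1. C_x = 4  [CA · DB = -138 ∩ 2·signedArea(CAD) = -12]
2. C_y = 1  [CA · DB = -138 ∩ 2·signedArea(CAD) = -12]
   → C = (4, 1)

C = (4, 1)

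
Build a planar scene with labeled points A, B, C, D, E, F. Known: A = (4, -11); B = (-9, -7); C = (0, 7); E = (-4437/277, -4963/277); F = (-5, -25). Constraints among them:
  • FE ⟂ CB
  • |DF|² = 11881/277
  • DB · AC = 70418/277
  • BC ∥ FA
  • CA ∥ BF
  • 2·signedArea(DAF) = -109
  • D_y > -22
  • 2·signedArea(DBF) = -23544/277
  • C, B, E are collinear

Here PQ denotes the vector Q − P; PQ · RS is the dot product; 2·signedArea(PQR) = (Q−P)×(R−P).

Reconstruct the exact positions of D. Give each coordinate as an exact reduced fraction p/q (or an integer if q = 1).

D = (-2911/277, -5944/277)

1. D_x = -2911/277  [2·signedArea(DBF) = -23544/277 ∩ DB · AC = 70418/277]
2. D_y = -5944/277  [2·signedArea(DBF) = -23544/277 ∩ DB · AC = 70418/277]
   → D = (-2911/277, -5944/277)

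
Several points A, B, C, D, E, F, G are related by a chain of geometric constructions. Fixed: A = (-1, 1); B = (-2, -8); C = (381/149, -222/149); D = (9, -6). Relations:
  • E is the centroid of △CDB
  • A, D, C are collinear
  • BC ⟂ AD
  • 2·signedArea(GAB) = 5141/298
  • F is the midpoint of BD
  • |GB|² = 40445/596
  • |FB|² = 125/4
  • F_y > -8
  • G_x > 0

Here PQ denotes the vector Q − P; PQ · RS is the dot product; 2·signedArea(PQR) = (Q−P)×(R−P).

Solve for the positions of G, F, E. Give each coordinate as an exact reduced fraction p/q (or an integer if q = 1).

E = (1424/447, -2308/447)
F = (7/2, -7)
G = (116/149, -73/298)

1. G_x = 116/149  [line 9·x + -1·y + -2161/298 = 0 ∩ |GB|² = 40445/596]
2. G_y = -73/298  [line 9·x + -1·y + -2161/298 = 0 ∩ |GB|² = 40445/596]
   → G = (116/149, -73/298)
3. F_x = 7/2  [F is the midpoint of BD]
4. F_y = -7  [F is the midpoint of BD]
   → F = (7/2, -7)
5. E_x = 1424/447  [E is the centroid of △CDB]
6. E_y = -2308/447  [E is the centroid of △CDB]
   → E = (1424/447, -2308/447)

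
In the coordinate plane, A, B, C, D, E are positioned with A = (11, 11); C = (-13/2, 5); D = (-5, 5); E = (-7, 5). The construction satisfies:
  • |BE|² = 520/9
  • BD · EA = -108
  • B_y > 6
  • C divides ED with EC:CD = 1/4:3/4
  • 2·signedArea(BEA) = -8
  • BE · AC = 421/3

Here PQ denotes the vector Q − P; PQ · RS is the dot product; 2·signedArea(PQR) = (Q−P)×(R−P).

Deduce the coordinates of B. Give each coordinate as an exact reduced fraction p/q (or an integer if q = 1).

B = (1/3, 7)

1. B_x = 1/3  [2·signedArea(BEA) = -8 ∩ BE · AC = 421/3]
2. B_y = 7  [2·signedArea(BEA) = -8 ∩ BE · AC = 421/3]
   → B = (1/3, 7)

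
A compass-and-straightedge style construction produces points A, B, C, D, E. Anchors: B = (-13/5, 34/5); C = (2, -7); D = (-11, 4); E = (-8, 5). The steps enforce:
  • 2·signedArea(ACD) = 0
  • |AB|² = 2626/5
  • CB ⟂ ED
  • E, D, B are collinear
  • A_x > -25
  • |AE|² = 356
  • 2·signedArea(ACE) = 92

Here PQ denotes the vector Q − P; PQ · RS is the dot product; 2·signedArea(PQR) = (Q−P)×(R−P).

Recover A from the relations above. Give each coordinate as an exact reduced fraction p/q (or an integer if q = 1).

1. A_x = -24  [2·signedArea(ACD) = 0 ∩ 2·signedArea(ACE) = 92]
2. A_y = 15  [2·signedArea(ACD) = 0 ∩ 2·signedArea(ACE) = 92]
   → A = (-24, 15)

A = (-24, 15)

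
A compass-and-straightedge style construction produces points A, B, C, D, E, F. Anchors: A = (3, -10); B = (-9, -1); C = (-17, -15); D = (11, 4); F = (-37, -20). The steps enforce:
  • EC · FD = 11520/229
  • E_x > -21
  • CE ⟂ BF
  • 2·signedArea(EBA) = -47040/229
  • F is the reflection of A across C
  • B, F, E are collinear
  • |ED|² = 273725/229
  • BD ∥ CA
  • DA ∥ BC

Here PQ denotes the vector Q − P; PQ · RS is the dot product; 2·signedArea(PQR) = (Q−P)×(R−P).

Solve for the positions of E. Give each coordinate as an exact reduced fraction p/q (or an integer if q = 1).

E = (-4805/229, -2091/229)

1. E_x = -4805/229  [B, F, E are collinear ∩ CE ⟂ BF]
2. E_y = -2091/229  [B, F, E are collinear ∩ CE ⟂ BF]
   → E = (-4805/229, -2091/229)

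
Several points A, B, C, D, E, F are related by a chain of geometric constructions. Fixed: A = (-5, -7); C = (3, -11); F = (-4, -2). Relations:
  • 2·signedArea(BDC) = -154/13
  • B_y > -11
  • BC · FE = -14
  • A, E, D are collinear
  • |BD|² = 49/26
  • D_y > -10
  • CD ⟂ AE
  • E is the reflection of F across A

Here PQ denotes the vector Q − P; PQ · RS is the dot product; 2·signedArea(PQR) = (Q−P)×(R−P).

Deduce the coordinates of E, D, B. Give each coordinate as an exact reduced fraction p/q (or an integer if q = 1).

1. E_x = -6  [E is the reflection of F across A]
2. E_y = -12  [E is the reflection of F across A]
   → E = (-6, -12)
3. D_x = -71/13  [A, E, D are collinear ∩ CD ⟂ AE]
4. D_y = -121/13  [A, E, D are collinear ∩ CD ⟂ AE]
   → D = (-71/13, -121/13)
5. B_x = -149/26  [line 22/13·x + 110/13·y + 1298/13 = 0 ∩ |BD|² = 49/26]
6. B_y = -277/26  [line 22/13·x + 110/13·y + 1298/13 = 0 ∩ |BD|² = 49/26]
   → B = (-149/26, -277/26)

B = (-149/26, -277/26)
D = (-71/13, -121/13)
E = (-6, -12)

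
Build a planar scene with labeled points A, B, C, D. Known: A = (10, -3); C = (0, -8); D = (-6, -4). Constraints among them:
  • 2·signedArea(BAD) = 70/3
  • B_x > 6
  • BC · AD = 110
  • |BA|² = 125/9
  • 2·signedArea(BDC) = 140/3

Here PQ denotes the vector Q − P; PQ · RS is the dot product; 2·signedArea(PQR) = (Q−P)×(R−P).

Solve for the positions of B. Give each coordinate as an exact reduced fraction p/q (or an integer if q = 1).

B = (20/3, -14/3)

1. B_x = 20/3  [2·signedArea(BAD) = 70/3 ∩ BC · AD = 110]
2. B_y = -14/3  [2·signedArea(BAD) = 70/3 ∩ BC · AD = 110]
   → B = (20/3, -14/3)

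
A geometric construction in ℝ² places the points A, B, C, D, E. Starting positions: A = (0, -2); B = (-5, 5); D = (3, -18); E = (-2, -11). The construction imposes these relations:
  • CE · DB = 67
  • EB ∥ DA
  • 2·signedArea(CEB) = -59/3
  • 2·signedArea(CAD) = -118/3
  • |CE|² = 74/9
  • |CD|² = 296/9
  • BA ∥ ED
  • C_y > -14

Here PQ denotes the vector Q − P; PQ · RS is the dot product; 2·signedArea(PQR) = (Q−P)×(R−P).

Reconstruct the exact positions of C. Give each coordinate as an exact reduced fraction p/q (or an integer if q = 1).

C = (-1/3, -40/3)

1. C_x = -1/3  [2·signedArea(CAD) = -118/3 ∩ CE · DB = 67]
2. C_y = -40/3  [2·signedArea(CAD) = -118/3 ∩ CE · DB = 67]
   → C = (-1/3, -40/3)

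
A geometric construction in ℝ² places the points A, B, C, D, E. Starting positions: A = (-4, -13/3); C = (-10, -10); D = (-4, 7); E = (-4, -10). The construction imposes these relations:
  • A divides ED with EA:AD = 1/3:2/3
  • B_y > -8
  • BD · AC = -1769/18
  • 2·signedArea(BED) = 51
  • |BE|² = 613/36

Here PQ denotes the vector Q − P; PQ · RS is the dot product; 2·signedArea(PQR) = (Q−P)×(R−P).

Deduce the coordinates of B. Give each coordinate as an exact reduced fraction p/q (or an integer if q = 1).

1. B_x = -7  [BD · AC = -1769/18 ∩ 2·signedArea(BED) = 51]
2. B_y = -43/6  [BD · AC = -1769/18 ∩ 2·signedArea(BED) = 51]
   → B = (-7, -43/6)

B = (-7, -43/6)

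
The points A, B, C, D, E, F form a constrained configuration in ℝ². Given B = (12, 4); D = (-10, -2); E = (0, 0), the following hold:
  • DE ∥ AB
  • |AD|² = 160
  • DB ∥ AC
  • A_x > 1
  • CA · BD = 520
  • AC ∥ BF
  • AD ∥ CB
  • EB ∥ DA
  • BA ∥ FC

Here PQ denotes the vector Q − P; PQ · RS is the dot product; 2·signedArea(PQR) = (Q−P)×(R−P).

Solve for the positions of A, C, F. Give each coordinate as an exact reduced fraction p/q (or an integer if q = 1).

A = (2, 2)
C = (24, 8)
F = (34, 10)

1. A_x = 2  [DE ∥ AB ∩ EB ∥ DA]
2. A_y = 2  [DE ∥ AB ∩ EB ∥ DA]
   → A = (2, 2)
3. C_x = 24  [AD ∥ CB ∩ DB ∥ AC]
4. C_y = 8  [AD ∥ CB ∩ DB ∥ AC]
   → C = (24, 8)
5. F_x = 34  [BA ∥ FC ∩ AC ∥ BF]
6. F_y = 10  [BA ∥ FC ∩ AC ∥ BF]
   → F = (34, 10)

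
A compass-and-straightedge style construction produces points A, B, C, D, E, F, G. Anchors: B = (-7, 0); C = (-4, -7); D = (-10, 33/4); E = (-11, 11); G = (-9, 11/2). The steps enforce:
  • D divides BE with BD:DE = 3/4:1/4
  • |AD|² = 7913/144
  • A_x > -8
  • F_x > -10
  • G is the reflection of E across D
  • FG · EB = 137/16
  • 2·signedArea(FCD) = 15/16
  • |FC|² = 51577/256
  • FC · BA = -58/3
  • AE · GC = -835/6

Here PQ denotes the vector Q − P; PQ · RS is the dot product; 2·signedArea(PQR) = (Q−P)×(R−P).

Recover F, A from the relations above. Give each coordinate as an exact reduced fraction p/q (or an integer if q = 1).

1. F_x = -37/4  [2·signedArea(FCD) = 15/16 ∩ FG · EB = 137/16]
2. F_y = 99/16  [2·signedArea(FCD) = 15/16 ∩ FG · EB = 137/16]
   → F = (-37/4, 99/16)
3. A_x = -22/3  [FC · BA = -58/3 ∩ AE · GC = -835/6]
4. A_y = 4/3  [FC · BA = -58/3 ∩ AE · GC = -835/6]
   → A = (-22/3, 4/3)

A = (-22/3, 4/3)
F = (-37/4, 99/16)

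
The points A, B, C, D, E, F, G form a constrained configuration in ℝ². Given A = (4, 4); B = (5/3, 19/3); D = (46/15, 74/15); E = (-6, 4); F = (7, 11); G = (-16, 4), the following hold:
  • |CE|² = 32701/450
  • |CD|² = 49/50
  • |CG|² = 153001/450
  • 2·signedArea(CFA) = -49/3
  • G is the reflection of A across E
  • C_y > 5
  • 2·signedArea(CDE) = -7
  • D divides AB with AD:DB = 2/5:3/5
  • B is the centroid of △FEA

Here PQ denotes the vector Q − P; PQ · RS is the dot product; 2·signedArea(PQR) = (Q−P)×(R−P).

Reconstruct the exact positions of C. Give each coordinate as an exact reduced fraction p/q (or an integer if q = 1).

C = (71/30, 169/30)

1. C_x = 71/30  [2·signedArea(CFA) = -49/3 ∩ 2·signedArea(CDE) = -7]
2. C_y = 169/30  [2·signedArea(CFA) = -49/3 ∩ 2·signedArea(CDE) = -7]
   → C = (71/30, 169/30)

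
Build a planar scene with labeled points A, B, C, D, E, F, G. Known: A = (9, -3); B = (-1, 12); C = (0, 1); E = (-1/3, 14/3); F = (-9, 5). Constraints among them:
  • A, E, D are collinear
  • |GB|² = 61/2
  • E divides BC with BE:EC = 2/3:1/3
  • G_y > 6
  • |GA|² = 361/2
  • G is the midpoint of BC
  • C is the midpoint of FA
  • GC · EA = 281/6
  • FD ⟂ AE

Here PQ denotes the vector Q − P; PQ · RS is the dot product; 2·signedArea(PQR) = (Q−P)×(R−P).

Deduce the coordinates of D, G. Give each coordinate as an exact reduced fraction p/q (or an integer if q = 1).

D = (-7447/1313, 11885/1313)
G = (-1/2, 13/2)

1. D_x = -7447/1313  [A, E, D are collinear ∩ FD ⟂ AE]
2. D_y = 11885/1313  [A, E, D are collinear ∩ FD ⟂ AE]
   → D = (-7447/1313, 11885/1313)
3. G_x = -1/2  [G is the midpoint of BC]
4. G_y = 13/2  [G is the midpoint of BC]
   → G = (-1/2, 13/2)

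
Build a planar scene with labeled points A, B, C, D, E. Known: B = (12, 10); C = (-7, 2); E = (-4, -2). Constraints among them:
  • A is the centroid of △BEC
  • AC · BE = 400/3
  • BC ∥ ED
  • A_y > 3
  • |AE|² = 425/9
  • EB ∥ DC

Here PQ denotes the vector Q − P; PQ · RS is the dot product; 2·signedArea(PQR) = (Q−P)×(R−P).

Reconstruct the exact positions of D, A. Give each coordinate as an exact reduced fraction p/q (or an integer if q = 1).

A = (1/3, 10/3)
D = (-23, -10)

1. D_x = -23  [EB ∥ DC ∩ BC ∥ ED]
2. D_y = -10  [EB ∥ DC ∩ BC ∥ ED]
   → D = (-23, -10)
3. A_x = 1/3  [A is the centroid of △BEC]
4. A_y = 10/3  [A is the centroid of △BEC]
   → A = (1/3, 10/3)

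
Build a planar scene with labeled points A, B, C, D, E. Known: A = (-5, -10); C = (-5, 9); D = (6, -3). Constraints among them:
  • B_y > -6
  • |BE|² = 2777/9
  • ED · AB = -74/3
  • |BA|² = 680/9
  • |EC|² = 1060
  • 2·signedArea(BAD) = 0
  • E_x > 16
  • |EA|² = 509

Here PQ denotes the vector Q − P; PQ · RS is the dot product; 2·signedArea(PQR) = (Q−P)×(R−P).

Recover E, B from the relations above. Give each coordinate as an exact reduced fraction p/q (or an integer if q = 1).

B = (7/3, -16/3)
E = (17, -15)

1. B_x = 7/3  [line -7·x + 11·y + 75 = 0 ∩ |BA|² = 680/9]
2. B_y = -16/3  [line -7·x + 11·y + 75 = 0 ∩ |BA|² = 680/9]
   → B = (7/3, -16/3)
3. E_x = 17  [line -22/3·x + -14/3·y + 164/3 = 0 ∩ |EA|² = 509]
4. E_y = -15  [line -22/3·x + -14/3·y + 164/3 = 0 ∩ |EA|² = 509]
   → E = (17, -15)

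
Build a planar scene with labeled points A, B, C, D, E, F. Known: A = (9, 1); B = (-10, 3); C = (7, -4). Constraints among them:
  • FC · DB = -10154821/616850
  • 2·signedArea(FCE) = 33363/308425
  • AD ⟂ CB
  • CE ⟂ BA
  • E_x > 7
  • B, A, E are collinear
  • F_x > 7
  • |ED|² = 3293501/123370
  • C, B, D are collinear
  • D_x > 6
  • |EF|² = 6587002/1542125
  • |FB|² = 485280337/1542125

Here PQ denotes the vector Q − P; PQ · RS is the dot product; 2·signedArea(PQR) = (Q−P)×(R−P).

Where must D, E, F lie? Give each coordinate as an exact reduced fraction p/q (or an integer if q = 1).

1. D_x = 2349/338  [C, B, D are collinear ∩ AD ⟂ CB]
2. D_y = -1345/338  [C, B, D are collinear ∩ AD ⟂ CB]
   → D = (2349/338, -1345/338)
3. E_x = 2753/365  [B, A, E are collinear ∩ CE ⟂ BA]
4. E_y = 421/365  [B, A, E are collinear ∩ CE ⟂ BA]
   → E = (2753/365, 421/365)
5. F_x = 2253156/308425  [2·signedArea(FCE) = 33363/308425 ∩ FC · DB = -10154821/616850]
6. F_y = -277478/308425  [2·signedArea(FCE) = 33363/308425 ∩ FC · DB = -10154821/616850]
   → F = (2253156/308425, -277478/308425)

D = (2349/338, -1345/338)
E = (2753/365, 421/365)
F = (2253156/308425, -277478/308425)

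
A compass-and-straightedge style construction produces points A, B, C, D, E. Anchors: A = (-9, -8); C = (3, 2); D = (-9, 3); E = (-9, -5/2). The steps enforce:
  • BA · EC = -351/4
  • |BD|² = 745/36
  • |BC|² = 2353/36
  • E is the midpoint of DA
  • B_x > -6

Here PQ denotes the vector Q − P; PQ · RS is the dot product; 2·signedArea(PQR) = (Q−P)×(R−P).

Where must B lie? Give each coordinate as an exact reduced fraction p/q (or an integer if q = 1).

B = (-5, 5/6)

1. B_x = -5  [line -12·x + -9/2·y + -225/4 = 0 ∩ |BD|² = 745/36]
2. B_y = 5/6  [line -12·x + -9/2·y + -225/4 = 0 ∩ |BD|² = 745/36]
   → B = (-5, 5/6)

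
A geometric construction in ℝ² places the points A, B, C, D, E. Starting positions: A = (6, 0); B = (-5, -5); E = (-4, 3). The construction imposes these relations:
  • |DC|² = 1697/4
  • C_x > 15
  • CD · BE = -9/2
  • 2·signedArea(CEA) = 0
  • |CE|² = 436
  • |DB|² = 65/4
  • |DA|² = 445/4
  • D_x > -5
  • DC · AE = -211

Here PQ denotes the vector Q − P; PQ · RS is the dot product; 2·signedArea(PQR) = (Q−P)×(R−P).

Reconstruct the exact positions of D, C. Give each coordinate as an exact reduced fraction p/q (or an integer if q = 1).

C = (16, -3)
D = (-9/2, -1)

1. C_x = 16  [line 3·x + 10·y + -18 = 0 ∩ |CE|² = 436]
2. C_y = -3  [line 3·x + 10·y + -18 = 0 ∩ |CE|² = 436]
   → C = (16, -3)
3. D_x = -9/2  [DC · AE = -211 ∩ CD · BE = -9/2]
4. D_y = -1  [DC · AE = -211 ∩ CD · BE = -9/2]
   → D = (-9/2, -1)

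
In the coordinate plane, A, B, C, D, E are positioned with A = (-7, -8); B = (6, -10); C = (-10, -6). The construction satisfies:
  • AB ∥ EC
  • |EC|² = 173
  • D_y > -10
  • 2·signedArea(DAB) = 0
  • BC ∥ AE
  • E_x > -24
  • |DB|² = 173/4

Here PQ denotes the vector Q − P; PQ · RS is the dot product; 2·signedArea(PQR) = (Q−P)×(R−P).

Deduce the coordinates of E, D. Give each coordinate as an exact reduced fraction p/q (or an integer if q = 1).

D = (-1/2, -9)
E = (-23, -4)

1. E_x = -23  [AB ∥ EC ∩ BC ∥ AE]
2. E_y = -4  [AB ∥ EC ∩ BC ∥ AE]
   → E = (-23, -4)
3. D_x = -1/2  [line 2·x + 13·y + 118 = 0 ∩ |DB|² = 173/4]
4. D_y = -9  [line 2·x + 13·y + 118 = 0 ∩ |DB|² = 173/4]
   → D = (-1/2, -9)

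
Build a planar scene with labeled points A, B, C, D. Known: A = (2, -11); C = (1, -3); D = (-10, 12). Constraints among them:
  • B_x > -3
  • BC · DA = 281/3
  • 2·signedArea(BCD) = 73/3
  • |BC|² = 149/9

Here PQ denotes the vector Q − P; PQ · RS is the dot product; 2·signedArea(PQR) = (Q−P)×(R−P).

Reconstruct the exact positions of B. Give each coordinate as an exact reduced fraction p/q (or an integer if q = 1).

B = (-7/3, -2/3)

1. B_x = -7/3  [BC · DA = 281/3 ∩ 2·signedArea(BCD) = 73/3]
2. B_y = -2/3  [BC · DA = 281/3 ∩ 2·signedArea(BCD) = 73/3]
   → B = (-7/3, -2/3)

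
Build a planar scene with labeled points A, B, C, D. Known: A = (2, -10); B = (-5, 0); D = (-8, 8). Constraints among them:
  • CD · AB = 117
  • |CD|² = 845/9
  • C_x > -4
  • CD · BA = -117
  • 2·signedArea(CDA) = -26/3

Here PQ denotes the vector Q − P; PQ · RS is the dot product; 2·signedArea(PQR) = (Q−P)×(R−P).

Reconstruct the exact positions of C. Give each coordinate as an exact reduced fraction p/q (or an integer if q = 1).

1. C_x = -11/3  [2·signedArea(CDA) = -26/3 ∩ CD · BA = -117]
2. C_y = -2/3  [2·signedArea(CDA) = -26/3 ∩ CD · BA = -117]
   → C = (-11/3, -2/3)

C = (-11/3, -2/3)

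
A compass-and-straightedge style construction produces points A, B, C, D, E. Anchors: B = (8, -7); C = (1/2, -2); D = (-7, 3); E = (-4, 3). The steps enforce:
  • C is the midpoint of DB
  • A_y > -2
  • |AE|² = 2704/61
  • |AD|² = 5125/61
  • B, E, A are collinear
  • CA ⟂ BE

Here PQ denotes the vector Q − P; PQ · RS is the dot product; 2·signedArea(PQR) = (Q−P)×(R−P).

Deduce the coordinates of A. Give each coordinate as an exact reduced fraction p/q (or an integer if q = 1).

1. A_x = 68/61  [B, E, A are collinear ∩ CA ⟂ BE]
2. A_y = -77/61  [B, E, A are collinear ∩ CA ⟂ BE]
   → A = (68/61, -77/61)

A = (68/61, -77/61)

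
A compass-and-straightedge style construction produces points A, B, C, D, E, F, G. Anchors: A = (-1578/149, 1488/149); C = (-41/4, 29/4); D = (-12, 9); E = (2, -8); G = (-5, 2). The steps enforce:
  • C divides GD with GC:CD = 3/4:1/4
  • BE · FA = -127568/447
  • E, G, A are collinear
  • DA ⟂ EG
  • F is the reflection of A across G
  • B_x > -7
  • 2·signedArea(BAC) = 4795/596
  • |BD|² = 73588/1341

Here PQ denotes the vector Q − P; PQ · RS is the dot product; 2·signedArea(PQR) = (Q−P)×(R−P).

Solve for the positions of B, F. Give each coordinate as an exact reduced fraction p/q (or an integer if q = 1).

1. B_x = -3068/447  [line 1631/596·x + 203/596·y + 10451/596 = 0 ∩ |BD|² = 73588/1341]
2. B_y = 1637/447  [line 1631/596·x + 203/596·y + 10451/596 = 0 ∩ |BD|² = 73588/1341]
   → B = (-3068/447, 1637/447)
3. F_x = 88/149  [F is the reflection of A across G]
4. F_y = -892/149  [F is the reflection of A across G]
   → F = (88/149, -892/149)

B = (-3068/447, 1637/447)
F = (88/149, -892/149)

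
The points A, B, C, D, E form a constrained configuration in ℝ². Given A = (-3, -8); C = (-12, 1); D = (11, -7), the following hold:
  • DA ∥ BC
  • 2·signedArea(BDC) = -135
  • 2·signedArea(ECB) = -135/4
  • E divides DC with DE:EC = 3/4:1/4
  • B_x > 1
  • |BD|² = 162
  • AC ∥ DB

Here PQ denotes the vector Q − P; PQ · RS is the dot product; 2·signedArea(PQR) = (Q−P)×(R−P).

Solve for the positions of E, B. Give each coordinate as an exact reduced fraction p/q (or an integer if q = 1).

B = (2, 2)
E = (-25/4, -1)

1. E_x = -25/4  [E divides DC with DE:EC = 3/4:1/4]
2. E_y = -1  [E divides DC with DE:EC = 3/4:1/4]
   → E = (-25/4, -1)
3. B_x = 2  [DA ∥ BC ∩ AC ∥ DB]
4. B_y = 2  [DA ∥ BC ∩ AC ∥ DB]
   → B = (2, 2)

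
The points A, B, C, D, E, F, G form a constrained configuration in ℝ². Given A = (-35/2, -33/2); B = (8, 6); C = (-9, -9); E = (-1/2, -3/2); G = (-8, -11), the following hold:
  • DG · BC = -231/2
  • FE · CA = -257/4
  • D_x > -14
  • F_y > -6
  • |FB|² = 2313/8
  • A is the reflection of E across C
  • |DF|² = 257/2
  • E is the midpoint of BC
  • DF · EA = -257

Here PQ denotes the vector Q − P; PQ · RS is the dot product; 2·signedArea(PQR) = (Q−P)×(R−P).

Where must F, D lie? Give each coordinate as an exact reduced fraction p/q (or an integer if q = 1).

1. F_x = -19/4  [line 17/2·x + 15/2·y + 319/4 = 0 ∩ |FB|² = 2313/8]
2. F_y = -21/4  [line 17/2·x + 15/2·y + 319/4 = 0 ∩ |FB|² = 2313/8]
   → F = (-19/4, -21/4)
3. D_x = -53/4  [line 17·x + 15·y + 833/2 = 0 ∩ |DF|² = 257/2]
4. D_y = -51/4  [line 17·x + 15·y + 833/2 = 0 ∩ |DF|² = 257/2]
   → D = (-53/4, -51/4)

D = (-53/4, -51/4)
F = (-19/4, -21/4)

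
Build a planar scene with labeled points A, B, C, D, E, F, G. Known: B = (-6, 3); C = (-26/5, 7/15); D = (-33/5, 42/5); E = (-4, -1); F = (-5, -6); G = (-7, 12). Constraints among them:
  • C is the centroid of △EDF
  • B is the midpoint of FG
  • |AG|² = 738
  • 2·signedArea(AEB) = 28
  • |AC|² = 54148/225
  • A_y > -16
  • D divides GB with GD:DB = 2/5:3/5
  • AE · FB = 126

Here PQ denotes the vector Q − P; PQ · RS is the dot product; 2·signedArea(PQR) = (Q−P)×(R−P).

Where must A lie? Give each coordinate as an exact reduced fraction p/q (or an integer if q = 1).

1. A_x = -4  [2·signedArea(AEB) = 28 ∩ AE · FB = 126]
2. A_y = -15  [2·signedArea(AEB) = 28 ∩ AE · FB = 126]
   → A = (-4, -15)

A = (-4, -15)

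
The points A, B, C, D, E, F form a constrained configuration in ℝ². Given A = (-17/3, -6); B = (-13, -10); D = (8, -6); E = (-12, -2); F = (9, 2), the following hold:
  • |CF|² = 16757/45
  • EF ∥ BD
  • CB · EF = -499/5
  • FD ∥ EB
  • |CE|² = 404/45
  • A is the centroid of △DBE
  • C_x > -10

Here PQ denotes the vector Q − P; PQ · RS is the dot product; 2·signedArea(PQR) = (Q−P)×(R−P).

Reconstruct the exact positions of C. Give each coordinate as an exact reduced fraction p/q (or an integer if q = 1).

C = (-142/15, -18/5)

1. C_x = -142/15  [line -21·x + -4·y + -1066/5 = 0 ∩ |CF|² = 16757/45]
2. C_y = -18/5  [line -21·x + -4·y + -1066/5 = 0 ∩ |CF|² = 16757/45]
   → C = (-142/15, -18/5)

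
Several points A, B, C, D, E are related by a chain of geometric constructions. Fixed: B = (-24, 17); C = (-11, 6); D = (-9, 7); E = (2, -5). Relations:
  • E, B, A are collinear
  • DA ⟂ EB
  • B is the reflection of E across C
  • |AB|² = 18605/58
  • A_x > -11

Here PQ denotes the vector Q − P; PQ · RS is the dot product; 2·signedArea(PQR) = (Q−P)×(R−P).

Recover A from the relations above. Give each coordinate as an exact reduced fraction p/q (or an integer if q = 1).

A = (-599/58, 315/58)

1. A_x = -599/58  [E, B, A are collinear ∩ DA ⟂ EB]
2. A_y = 315/58  [E, B, A are collinear ∩ DA ⟂ EB]
   → A = (-599/58, 315/58)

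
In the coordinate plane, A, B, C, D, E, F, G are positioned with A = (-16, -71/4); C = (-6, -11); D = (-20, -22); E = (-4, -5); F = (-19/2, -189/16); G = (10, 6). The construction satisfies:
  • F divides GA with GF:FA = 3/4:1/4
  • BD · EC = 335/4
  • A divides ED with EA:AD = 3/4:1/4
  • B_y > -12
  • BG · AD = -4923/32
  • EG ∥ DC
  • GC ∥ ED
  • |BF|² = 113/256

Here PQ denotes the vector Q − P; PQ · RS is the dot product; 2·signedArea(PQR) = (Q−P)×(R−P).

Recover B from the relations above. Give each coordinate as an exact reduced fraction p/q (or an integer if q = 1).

1. B_x = -10  [BG · AD = -4923/32 ∩ BD · EC = 335/4]
2. B_y = -91/8  [BG · AD = -4923/32 ∩ BD · EC = 335/4]
   → B = (-10, -91/8)

B = (-10, -91/8)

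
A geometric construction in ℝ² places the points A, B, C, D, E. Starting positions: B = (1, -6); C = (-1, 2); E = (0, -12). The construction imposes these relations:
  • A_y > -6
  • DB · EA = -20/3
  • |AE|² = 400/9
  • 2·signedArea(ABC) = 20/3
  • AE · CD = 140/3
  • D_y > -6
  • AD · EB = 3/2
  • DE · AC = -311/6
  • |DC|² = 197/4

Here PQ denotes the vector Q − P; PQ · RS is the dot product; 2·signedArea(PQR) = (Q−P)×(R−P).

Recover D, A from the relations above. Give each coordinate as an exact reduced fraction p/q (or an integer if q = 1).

A = (0, -16/3)
D = (-1/2, -5)

1. A_x = 0  [line -8·x + -2·y + -32/3 = 0 ∩ |AE|² = 400/9]
2. A_y = -16/3  [line -8·x + -2·y + -32/3 = 0 ∩ |AE|² = 400/9]
   → A = (0, -16/3)
3. D_x = -1/2  [DE · AC = -311/6 ∩ AD · EB = 3/2]
4. D_y = -5  [DE · AC = -311/6 ∩ AD · EB = 3/2]
   → D = (-1/2, -5)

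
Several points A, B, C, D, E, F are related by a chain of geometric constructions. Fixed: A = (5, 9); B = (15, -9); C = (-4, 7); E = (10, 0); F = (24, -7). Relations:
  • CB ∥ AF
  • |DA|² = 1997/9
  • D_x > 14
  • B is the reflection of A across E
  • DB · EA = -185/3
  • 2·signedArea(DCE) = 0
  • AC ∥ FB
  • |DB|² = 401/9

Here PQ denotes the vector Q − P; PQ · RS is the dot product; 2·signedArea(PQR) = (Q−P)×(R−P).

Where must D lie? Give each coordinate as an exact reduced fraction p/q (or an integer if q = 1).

D = (44/3, -7/3)

1. D_x = 44/3  [2·signedArea(DCE) = 0 ∩ DB · EA = -185/3]
2. D_y = -7/3  [2·signedArea(DCE) = 0 ∩ DB · EA = -185/3]
   → D = (44/3, -7/3)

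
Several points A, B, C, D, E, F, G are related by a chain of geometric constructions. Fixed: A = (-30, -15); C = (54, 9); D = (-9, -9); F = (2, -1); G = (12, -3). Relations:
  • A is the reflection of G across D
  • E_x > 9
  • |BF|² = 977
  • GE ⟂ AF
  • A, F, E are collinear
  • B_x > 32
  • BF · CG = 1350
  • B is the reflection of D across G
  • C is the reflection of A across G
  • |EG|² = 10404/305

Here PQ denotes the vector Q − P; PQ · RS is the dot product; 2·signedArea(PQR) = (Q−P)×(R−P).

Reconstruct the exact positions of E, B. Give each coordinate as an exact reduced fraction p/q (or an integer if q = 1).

B = (33, 3)
E = (2946/305, 717/305)

1. E_x = 2946/305  [A, F, E are collinear ∩ GE ⟂ AF]
2. E_y = 717/305  [A, F, E are collinear ∩ GE ⟂ AF]
   → E = (2946/305, 717/305)
3. B_x = 33  [B is the reflection of D across G]
4. B_y = 3  [B is the reflection of D across G]
   → B = (33, 3)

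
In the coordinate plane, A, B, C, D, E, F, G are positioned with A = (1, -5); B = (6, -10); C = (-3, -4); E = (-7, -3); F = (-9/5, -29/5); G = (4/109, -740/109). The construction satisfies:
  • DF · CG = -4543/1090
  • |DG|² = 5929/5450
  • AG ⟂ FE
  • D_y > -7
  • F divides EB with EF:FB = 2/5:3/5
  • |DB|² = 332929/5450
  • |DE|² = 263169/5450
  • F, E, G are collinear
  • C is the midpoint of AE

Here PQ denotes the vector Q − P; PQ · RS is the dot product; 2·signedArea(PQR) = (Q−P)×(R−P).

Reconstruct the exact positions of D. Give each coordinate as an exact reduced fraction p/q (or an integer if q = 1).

D = (-961/1090, -6861/1090)

1. D_x = -961/1090  [line -331/109·x + 304/109·y + 16217/1090 = 0 ∩ |DE|² = 263169/5450]
2. D_y = -6861/1090  [line -331/109·x + 304/109·y + 16217/1090 = 0 ∩ |DE|² = 263169/5450]
   → D = (-961/1090, -6861/1090)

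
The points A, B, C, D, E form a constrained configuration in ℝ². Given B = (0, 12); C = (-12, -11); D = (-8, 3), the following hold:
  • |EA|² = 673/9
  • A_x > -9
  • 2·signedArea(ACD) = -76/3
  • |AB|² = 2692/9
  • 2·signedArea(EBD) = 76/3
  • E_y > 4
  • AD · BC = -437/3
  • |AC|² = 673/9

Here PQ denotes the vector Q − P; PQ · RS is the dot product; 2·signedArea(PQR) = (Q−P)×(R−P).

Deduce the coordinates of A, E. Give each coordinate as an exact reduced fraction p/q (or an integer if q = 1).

1. A_x = -8  [AD · BC = -437/3 ∩ 2·signedArea(ACD) = -76/3]
2. A_y = -10/3  [AD · BC = -437/3 ∩ 2·signedArea(ACD) = -76/3]
   → A = (-8, -10/3)
3. E_x = -4  [line 9·x + -8·y + 212/3 = 0 ∩ |EA|² = 673/9]
4. E_y = 13/3  [line 9·x + -8·y + 212/3 = 0 ∩ |EA|² = 673/9]
   → E = (-4, 13/3)

A = (-8, -10/3)
E = (-4, 13/3)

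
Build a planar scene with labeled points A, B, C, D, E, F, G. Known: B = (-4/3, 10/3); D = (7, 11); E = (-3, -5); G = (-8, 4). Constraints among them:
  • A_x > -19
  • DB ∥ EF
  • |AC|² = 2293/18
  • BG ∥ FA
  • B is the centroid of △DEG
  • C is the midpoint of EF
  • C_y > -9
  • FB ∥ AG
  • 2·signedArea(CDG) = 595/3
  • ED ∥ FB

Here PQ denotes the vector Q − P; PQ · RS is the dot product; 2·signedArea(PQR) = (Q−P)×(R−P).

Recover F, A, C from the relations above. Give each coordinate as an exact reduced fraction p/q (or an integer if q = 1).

A = (-18, -12)
C = (-43/6, -53/6)
F = (-34/3, -38/3)

1. F_x = -34/3  [ED ∥ FB ∩ DB ∥ EF]
2. F_y = -38/3  [ED ∥ FB ∩ DB ∥ EF]
   → F = (-34/3, -38/3)
3. A_x = -18  [FB ∥ AG ∩ BG ∥ FA]
4. A_y = -12  [FB ∥ AG ∩ BG ∥ FA]
   → A = (-18, -12)
5. C_x = -43/6  [C is the midpoint of EF]
6. C_y = -53/6  [C is the midpoint of EF]
   → C = (-43/6, -53/6)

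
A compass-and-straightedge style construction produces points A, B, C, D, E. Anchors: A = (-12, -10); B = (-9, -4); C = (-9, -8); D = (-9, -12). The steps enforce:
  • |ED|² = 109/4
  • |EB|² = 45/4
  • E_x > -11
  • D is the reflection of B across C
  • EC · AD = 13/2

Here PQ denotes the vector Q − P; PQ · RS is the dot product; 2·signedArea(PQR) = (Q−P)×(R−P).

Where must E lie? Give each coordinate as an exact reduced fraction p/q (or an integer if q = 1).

1. E_x = -21/2  [line -3·x + 2·y + -35/2 = 0 ∩ |ED|² = 109/4]
2. E_y = -7  [line -3·x + 2·y + -35/2 = 0 ∩ |ED|² = 109/4]
   → E = (-21/2, -7)

E = (-21/2, -7)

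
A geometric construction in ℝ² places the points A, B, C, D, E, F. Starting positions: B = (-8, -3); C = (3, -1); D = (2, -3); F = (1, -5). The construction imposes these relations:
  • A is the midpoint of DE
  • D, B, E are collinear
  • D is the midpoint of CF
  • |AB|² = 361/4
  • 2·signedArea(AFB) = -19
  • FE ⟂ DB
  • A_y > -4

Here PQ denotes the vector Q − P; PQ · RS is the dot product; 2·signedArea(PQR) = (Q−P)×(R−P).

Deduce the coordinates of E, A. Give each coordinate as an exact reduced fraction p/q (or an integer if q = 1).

A = (3/2, -3)
E = (1, -3)

1. E_x = 1  [D, B, E are collinear ∩ FE ⟂ DB]
2. E_y = -3  [D, B, E are collinear ∩ FE ⟂ DB]
   → E = (1, -3)
3. A_x = 3/2  [A is the midpoint of DE]
4. A_y = -3  [A is the midpoint of DE]
   → A = (3/2, -3)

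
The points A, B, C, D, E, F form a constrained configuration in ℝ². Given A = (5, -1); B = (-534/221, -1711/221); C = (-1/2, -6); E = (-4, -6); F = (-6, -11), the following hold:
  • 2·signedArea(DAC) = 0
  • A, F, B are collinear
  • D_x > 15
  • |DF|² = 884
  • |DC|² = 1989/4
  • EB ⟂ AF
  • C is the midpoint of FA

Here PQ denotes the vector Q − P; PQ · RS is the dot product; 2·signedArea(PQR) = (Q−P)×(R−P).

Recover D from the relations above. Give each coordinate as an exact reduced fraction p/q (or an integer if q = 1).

1. D_x = 16  [line 5·x + -11/2·y + -61/2 = 0 ∩ |DC|² = 1989/4]
2. D_y = 9  [line 5·x + -11/2·y + -61/2 = 0 ∩ |DC|² = 1989/4]
   → D = (16, 9)

D = (16, 9)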